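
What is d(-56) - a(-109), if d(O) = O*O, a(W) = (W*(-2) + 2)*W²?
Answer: -2610684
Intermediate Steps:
a(W) = W²*(2 - 2*W) (a(W) = (-2*W + 2)*W² = (2 - 2*W)*W² = W²*(2 - 2*W))
d(O) = O²
d(-56) - a(-109) = (-56)² - 2*(-109)²*(1 - 1*(-109)) = 3136 - 2*11881*(1 + 109) = 3136 - 2*11881*110 = 3136 - 1*2613820 = 3136 - 2613820 = -2610684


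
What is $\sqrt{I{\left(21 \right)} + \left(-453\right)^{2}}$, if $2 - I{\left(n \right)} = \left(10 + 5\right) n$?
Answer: $4 \sqrt{12806} \approx 452.65$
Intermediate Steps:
$I{\left(n \right)} = 2 - 15 n$ ($I{\left(n \right)} = 2 - \left(10 + 5\right) n = 2 - 15 n$)
$\sqrt{I{\left(21 \right)} + \left(-453\right)^{2}} = \sqrt{\left(2 - 315\right) + \left(-453\right)^{2}} = \sqrt{\left(2 - 315\right) + 205209} = \sqrt{-313 + 205209} = \sqrt{204896} = 4 \sqrt{12806}$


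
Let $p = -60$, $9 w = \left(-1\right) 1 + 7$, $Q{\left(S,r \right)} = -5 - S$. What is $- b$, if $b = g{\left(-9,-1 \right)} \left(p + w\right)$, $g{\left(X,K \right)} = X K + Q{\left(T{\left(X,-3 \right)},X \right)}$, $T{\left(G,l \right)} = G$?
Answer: $\frac{2314}{3} \approx 771.33$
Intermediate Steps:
$w = \frac{2}{3}$ ($w = \frac{\left(-1\right) 1 + 7}{9} = \frac{-1 + 7}{9} = \frac{1}{9} \cdot 6 = \frac{2}{3} \approx 0.66667$)
$g{\left(X,K \right)} = -5 - X + K X$ ($g{\left(X,K \right)} = X K - \left(5 + X\right) = K X - \left(5 + X\right) = -5 - X + K X$)
$b = - \frac{2314}{3}$ ($b = \left(-5 - -9 - -9\right) \left(-60 + \frac{2}{3}\right) = \left(-5 + 9 + 9\right) \left(- \frac{178}{3}\right) = 13 \left(- \frac{178}{3}\right) = - \frac{2314}{3} \approx -771.33$)
$- b = \left(-1\right) \left(- \frac{2314}{3}\right) = \frac{2314}{3}$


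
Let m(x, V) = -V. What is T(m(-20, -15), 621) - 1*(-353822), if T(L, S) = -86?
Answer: 353736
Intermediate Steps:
T(m(-20, -15), 621) - 1*(-353822) = -86 - 1*(-353822) = -86 + 353822 = 353736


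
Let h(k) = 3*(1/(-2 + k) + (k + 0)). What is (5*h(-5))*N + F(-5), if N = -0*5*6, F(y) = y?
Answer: -5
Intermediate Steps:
h(k) = 3*k + 3/(-2 + k) (h(k) = 3*(1/(-2 + k) + k) = 3*(k + 1/(-2 + k)) = 3*k + 3/(-2 + k))
N = 0 (N = -4*0*6 = 0*6 = 0)
(5*h(-5))*N + F(-5) = (5*(3*(1 + (-5)² - 2*(-5))/(-2 - 5)))*0 - 5 = (5*(3*(1 + 25 + 10)/(-7)))*0 - 5 = (5*(3*(-⅐)*36))*0 - 5 = (5*(-108/7))*0 - 5 = -540/7*0 - 5 = 0 - 5 = -5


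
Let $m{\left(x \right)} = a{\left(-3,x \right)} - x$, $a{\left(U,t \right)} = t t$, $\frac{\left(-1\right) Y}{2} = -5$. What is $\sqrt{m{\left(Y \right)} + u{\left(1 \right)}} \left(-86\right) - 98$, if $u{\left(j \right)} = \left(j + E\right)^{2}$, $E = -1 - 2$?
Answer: $-98 - 86 \sqrt{94} \approx -931.8$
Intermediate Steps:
$E = -3$
$Y = 10$ ($Y = \left(-2\right) \left(-5\right) = 10$)
$a{\left(U,t \right)} = t^{2}$
$u{\left(j \right)} = \left(-3 + j\right)^{2}$ ($u{\left(j \right)} = \left(j - 3\right)^{2} = \left(-3 + j\right)^{2}$)
$m{\left(x \right)} = x^{2} - x$
$\sqrt{m{\left(Y \right)} + u{\left(1 \right)}} \left(-86\right) - 98 = \sqrt{10 \left(-1 + 10\right) + \left(-3 + 1\right)^{2}} \left(-86\right) - 98 = \sqrt{10 \cdot 9 + \left(-2\right)^{2}} \left(-86\right) - 98 = \sqrt{90 + 4} \left(-86\right) - 98 = \sqrt{94} \left(-86\right) - 98 = - 86 \sqrt{94} - 98 = -98 - 86 \sqrt{94}$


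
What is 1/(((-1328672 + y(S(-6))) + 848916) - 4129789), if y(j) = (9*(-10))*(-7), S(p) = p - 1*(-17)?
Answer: -1/4608915 ≈ -2.1697e-7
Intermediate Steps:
S(p) = 17 + p (S(p) = p + 17 = 17 + p)
y(j) = 630 (y(j) = -90*(-7) = 630)
1/(((-1328672 + y(S(-6))) + 848916) - 4129789) = 1/(((-1328672 + 630) + 848916) - 4129789) = 1/((-1328042 + 848916) - 4129789) = 1/(-479126 - 4129789) = 1/(-4608915) = -1/4608915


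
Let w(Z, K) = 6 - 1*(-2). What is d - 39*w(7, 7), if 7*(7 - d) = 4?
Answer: -2139/7 ≈ -305.57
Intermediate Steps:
d = 45/7 (d = 7 - 1/7*4 = 7 - 4/7 = 45/7 ≈ 6.4286)
w(Z, K) = 8 (w(Z, K) = 6 + 2 = 8)
d - 39*w(7, 7) = 45/7 - 39*8 = 45/7 - 312 = -2139/7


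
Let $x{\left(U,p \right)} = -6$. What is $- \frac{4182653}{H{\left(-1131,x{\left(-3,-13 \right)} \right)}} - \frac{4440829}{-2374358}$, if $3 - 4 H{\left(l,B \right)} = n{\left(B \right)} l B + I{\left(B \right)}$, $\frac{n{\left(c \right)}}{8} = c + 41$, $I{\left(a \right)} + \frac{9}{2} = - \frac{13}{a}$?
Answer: $\frac{18060888423373}{1691796557024} \approx 10.676$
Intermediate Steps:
$I{\left(a \right)} = - \frac{9}{2} - \frac{13}{a}$
$n{\left(c \right)} = 328 + 8 c$ ($n{\left(c \right)} = 8 \left(c + 41\right) = 8 \left(41 + c\right) = 328 + 8 c$)
$H{\left(l,B \right)} = \frac{15}{8} + \frac{13}{4 B} - \frac{B l \left(328 + 8 B\right)}{4}$ ($H{\left(l,B \right)} = \frac{3}{4} - \frac{\left(328 + 8 B\right) l B - \left(\frac{9}{2} + \frac{13}{B}\right)}{4} = \frac{3}{4} - \frac{l \left(328 + 8 B\right) B - \left(\frac{9}{2} + \frac{13}{B}\right)}{4} = \frac{3}{4} - \frac{B l \left(328 + 8 B\right) - \left(\frac{9}{2} + \frac{13}{B}\right)}{4} = \frac{3}{4} - \frac{- \frac{9}{2} - \frac{13}{B} + B l \left(328 + 8 B\right)}{4} = \frac{3}{4} + \left(\frac{9}{8} + \frac{13}{4 B} - \frac{B l \left(328 + 8 B\right)}{4}\right) = \frac{15}{8} + \frac{13}{4 B} - \frac{B l \left(328 + 8 B\right)}{4}$)
$- \frac{4182653}{H{\left(-1131,x{\left(-3,-13 \right)} \right)}} - \frac{4440829}{-2374358} = - \frac{4182653}{\frac{15}{8} + \frac{13}{4 \left(-6\right)} - \left(-492\right) \left(-1131\right) - - 2262 \left(-6\right)^{2}} - \frac{4440829}{-2374358} = - \frac{4182653}{\frac{15}{8} + \frac{13}{4} \left(- \frac{1}{6}\right) - 556452 - \left(-2262\right) 36} - - \frac{4440829}{2374358} = - \frac{4182653}{\frac{15}{8} - \frac{13}{24} - 556452 + 81432} + \frac{4440829}{2374358} = - \frac{4182653}{- \frac{1425056}{3}} + \frac{4440829}{2374358} = \left(-4182653\right) \left(- \frac{3}{1425056}\right) + \frac{4440829}{2374358} = \frac{12547959}{1425056} + \frac{4440829}{2374358} = \frac{18060888423373}{1691796557024}$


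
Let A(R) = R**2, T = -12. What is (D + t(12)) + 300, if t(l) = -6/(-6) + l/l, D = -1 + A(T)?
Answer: 445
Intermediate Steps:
D = 143 (D = -1 + (-12)**2 = -1 + 144 = 143)
t(l) = 2 (t(l) = -6*(-1/6) + 1 = 1 + 1 = 2)
(D + t(12)) + 300 = (143 + 2) + 300 = 145 + 300 = 445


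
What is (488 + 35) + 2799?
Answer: 3322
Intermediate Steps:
(488 + 35) + 2799 = 523 + 2799 = 3322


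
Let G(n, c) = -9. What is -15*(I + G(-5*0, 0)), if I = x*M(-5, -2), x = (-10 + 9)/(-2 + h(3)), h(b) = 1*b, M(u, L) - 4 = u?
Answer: 120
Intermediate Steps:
M(u, L) = 4 + u
h(b) = b
x = -1 (x = (-10 + 9)/(-2 + 3) = -1/1 = -1*1 = -1)
I = 1 (I = -(4 - 5) = -1*(-1) = 1)
-15*(I + G(-5*0, 0)) = -15*(1 - 9) = -15*(-8) = 120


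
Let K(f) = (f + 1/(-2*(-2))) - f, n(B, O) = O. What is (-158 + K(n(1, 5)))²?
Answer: 398161/16 ≈ 24885.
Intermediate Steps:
K(f) = ¼ (K(f) = (f - ½*(-½)) - f = (f + ¼) - f = (¼ + f) - f = ¼)
(-158 + K(n(1, 5)))² = (-158 + ¼)² = (-631/4)² = 398161/16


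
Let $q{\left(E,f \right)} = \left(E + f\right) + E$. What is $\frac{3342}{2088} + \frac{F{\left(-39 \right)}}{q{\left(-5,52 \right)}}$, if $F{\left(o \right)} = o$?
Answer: $\frac{1637}{2436} \approx 0.672$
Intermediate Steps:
$q{\left(E,f \right)} = f + 2 E$
$\frac{3342}{2088} + \frac{F{\left(-39 \right)}}{q{\left(-5,52 \right)}} = \frac{3342}{2088} - \frac{39}{52 + 2 \left(-5\right)} = 3342 \cdot \frac{1}{2088} - \frac{39}{52 - 10} = \frac{557}{348} - \frac{39}{42} = \frac{557}{348} - \frac{13}{14} = \frac{1637}{2436}$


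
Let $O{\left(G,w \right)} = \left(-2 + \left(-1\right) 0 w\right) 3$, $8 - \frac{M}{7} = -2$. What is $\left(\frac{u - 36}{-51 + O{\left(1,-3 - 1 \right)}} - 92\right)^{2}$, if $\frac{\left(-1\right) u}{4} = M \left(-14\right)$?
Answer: $\frac{83320384}{3249} \approx 25645.0$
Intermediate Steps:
$M = 70$ ($M = 56 - -14 = 56 + 14 = 70$)
$O{\left(G,w \right)} = -6$ ($O{\left(G,w \right)} = \left(-2 + 0 w\right) 3 = \left(-2 + 0\right) 3 = \left(-2\right) 3 = -6$)
$u = 3920$ ($u = - 4 \cdot 70 \left(-14\right) = \left(-4\right) \left(-980\right) = 3920$)
$\left(\frac{u - 36}{-51 + O{\left(1,-3 - 1 \right)}} - 92\right)^{2} = \left(\frac{3920 - 36}{-51 - 6} - 92\right)^{2} = \left(\frac{3884}{-57} - 92\right)^{2} = \left(3884 \left(- \frac{1}{57}\right) - 92\right)^{2} = \left(- \frac{3884}{57} - 92\right)^{2} = \left(- \frac{9128}{57}\right)^{2} = \frac{83320384}{3249}$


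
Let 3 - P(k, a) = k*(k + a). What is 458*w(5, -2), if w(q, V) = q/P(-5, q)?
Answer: 2290/3 ≈ 763.33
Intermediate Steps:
P(k, a) = 3 - k*(a + k) (P(k, a) = 3 - k*(k + a) = 3 - k*(a + k))
w(q, V) = q/(-22 + 5*q) (w(q, V) = q/(3 - 1*(-5)² - 1*q*(-5)) = q/(3 - 1*25 + 5*q) = q/(3 - 25 + 5*q) = q/(-22 + 5*q))
458*w(5, -2) = 458*(5/(-22 + 5*5)) = 458*(5/(-22 + 25)) = 458*(5/3) = 2290/3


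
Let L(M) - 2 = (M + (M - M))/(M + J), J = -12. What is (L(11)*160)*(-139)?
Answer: 200160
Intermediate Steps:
L(M) = 2 + M/(-12 + M) (L(M) = 2 + (M + (M - M))/(M - 12) = 2 + (M + 0)/(-12 + M) = 2 + M/(-12 + M))
(L(11)*160)*(-139) = ((3*(-8 + 11)/(-12 + 11))*160)*(-139) = ((3*3/(-1))*160)*(-139) = ((3*(-1)*3)*160)*(-139) = -9*160*(-139) = -1440*(-139) = 200160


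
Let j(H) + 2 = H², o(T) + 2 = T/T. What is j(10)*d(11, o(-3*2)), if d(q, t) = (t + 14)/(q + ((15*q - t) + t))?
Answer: 637/88 ≈ 7.2386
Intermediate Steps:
o(T) = -1 (o(T) = -2 + T/T = -2 + 1 = -1)
j(H) = -2 + H²
d(q, t) = (14 + t)/(16*q) (d(q, t) = (14 + t)/(q + ((-t + 15*q) + t)) = (14 + t)/(q + 15*q) = (14 + t)/((16*q)) = (14 + t)*(1/(16*q)) = (14 + t)/(16*q))
j(10)*d(11, o(-3*2)) = (-2 + 10²)*((1/16)*(14 - 1)/11) = (-2 + 100)*((1/16)*(1/11)*13) = 98*(13/176) = 637/88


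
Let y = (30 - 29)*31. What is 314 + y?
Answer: 345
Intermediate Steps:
y = 31 (y = 1*31 = 31)
314 + y = 314 + 31 = 345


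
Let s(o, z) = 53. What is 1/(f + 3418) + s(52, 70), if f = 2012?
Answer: 287791/5430 ≈ 53.000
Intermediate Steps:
1/(f + 3418) + s(52, 70) = 1/(2012 + 3418) + 53 = 1/5430 + 53 = 287791/5430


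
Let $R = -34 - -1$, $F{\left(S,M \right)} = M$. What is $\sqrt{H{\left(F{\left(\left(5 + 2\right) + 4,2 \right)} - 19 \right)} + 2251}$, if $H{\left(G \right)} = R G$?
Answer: $2 \sqrt{703} \approx 53.028$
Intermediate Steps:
$R = -33$ ($R = -34 + 1 = -33$)
$H{\left(G \right)} = - 33 G$
$\sqrt{H{\left(F{\left(\left(5 + 2\right) + 4,2 \right)} - 19 \right)} + 2251} = \sqrt{- 33 \left(2 - 19\right) + 2251} = \sqrt{\left(-33\right) \left(-17\right) + 2251} = \sqrt{561 + 2251} = \sqrt{2812} = 2 \sqrt{703}$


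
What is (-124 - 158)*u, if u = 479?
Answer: -135078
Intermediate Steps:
(-124 - 158)*u = (-124 - 158)*479 = -282*479 = -135078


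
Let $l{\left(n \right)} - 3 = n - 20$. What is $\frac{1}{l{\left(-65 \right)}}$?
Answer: $- \frac{1}{82} \approx -0.012195$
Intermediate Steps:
$l{\left(n \right)} = -17 + n$ ($l{\left(n \right)} = 3 + \left(n - 20\right) = 3 + \left(-20 + n\right) = -17 + n$)
$\frac{1}{l{\left(-65 \right)}} = \frac{1}{-17 - 65} = \frac{1}{-82} = - \frac{1}{82}$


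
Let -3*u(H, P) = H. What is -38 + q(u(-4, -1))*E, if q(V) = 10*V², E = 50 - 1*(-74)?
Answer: 19498/9 ≈ 2166.4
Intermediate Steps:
u(H, P) = -H/3
E = 124 (E = 50 + 74 = 124)
-38 + q(u(-4, -1))*E = -38 + (10*(-⅓*(-4))²)*124 = -38 + (10*(4/3)²)*124 = -38 + (10*(16/9))*124 = -38 + (160/9)*124 = -38 + 19840/9 = 19498/9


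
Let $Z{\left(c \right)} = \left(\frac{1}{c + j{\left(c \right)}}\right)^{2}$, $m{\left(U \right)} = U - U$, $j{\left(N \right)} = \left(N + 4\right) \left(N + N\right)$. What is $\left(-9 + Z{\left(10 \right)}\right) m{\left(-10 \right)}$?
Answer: $0$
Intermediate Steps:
$j{\left(N \right)} = 2 N \left(4 + N\right)$ ($j{\left(N \right)} = \left(4 + N\right) 2 N = 2 N \left(4 + N\right)$)
$m{\left(U \right)} = 0$
$Z{\left(c \right)} = \frac{1}{\left(c + 2 c \left(4 + c\right)\right)^{2}}$ ($Z{\left(c \right)} = \left(\frac{1}{c + 2 c \left(4 + c\right)}\right)^{2} = \frac{1}{\left(c + 2 c \left(4 + c\right)\right)^{2}}$)
$\left(-9 + Z{\left(10 \right)}\right) m{\left(-10 \right)} = \left(-9 + \frac{1}{100 \left(9 + 2 \cdot 10\right)^{2}}\right) 0 = \left(-9 + \frac{1}{100 \left(9 + 20\right)^{2}}\right) 0 = \left(-9 + \frac{1}{100 \cdot 841}\right) 0 = \left(-9 + \frac{1}{100} \cdot \frac{1}{841}\right) 0 = \left(-9 + \frac{1}{84100}\right) 0 = \left(- \frac{756899}{84100}\right) 0 = 0$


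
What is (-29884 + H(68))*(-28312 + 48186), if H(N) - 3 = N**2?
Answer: -501957618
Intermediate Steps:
H(N) = 3 + N**2
(-29884 + H(68))*(-28312 + 48186) = (-29884 + (3 + 68**2))*(-28312 + 48186) = (-29884 + (3 + 4624))*19874 = (-29884 + 4627)*19874 = -25257*19874 = -501957618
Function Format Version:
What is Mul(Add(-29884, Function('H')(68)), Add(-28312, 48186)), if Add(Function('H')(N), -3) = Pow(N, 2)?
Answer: -501957618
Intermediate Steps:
Function('H')(N) = Add(3, Pow(N, 2))
Mul(Add(-29884, Function('H')(68)), Add(-28312, 48186)) = Mul(Add(-29884, Add(3, Pow(68, 2))), Add(-28312, 48186)) = Mul(Add(-29884, Add(3, 4624)), 19874) = Mul(Add(-29884, 4627), 19874) = Mul(-25257, 19874) = -501957618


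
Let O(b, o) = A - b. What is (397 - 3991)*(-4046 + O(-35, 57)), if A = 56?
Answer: 14214270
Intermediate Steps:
O(b, o) = 56 - b
(397 - 3991)*(-4046 + O(-35, 57)) = (397 - 3991)*(-4046 + (56 - 1*(-35))) = -3594*(-4046 + (56 + 35)) = -3594*(-4046 + 91) = -3594*(-3955) = 14214270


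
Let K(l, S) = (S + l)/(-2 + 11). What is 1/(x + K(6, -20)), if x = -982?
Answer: -9/8852 ≈ -0.0010167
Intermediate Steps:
K(l, S) = S/9 + l/9 (K(l, S) = (S + l)/9 = (S + l)*(1/9) = S/9 + l/9)
1/(x + K(6, -20)) = 1/(-982 + ((1/9)*(-20) + (1/9)*6)) = 1/(-982 + (-20/9 + 2/3)) = 1/(-982 - 14/9) = 1/(-8852/9) = -9/8852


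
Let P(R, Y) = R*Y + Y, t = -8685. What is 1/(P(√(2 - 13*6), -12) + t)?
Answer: I/(3*(-2899*I + 8*√19)) ≈ -0.00011497 + 1.3829e-6*I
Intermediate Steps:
P(R, Y) = Y + R*Y
1/(P(√(2 - 13*6), -12) + t) = 1/(-12*(1 + √(2 - 13*6)) - 8685) = 1/(-12*(1 + √(2 - 78)) - 8685) = 1/(-12*(1 + √(-76)) - 8685) = 1/(-12*(1 + 2*I*√19) - 8685) = 1/((-12 - 24*I*√19) - 8685) = 1/(-8697 - 24*I*√19)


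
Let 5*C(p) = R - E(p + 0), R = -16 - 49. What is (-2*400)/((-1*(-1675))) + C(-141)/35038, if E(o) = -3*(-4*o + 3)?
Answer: -2748234/5868865 ≈ -0.46827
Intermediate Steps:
E(o) = -9 + 12*o (E(o) = -3*(3 - 4*o) = -9 + 12*o)
R = -65
C(p) = -56/5 - 12*p/5 (C(p) = (-65 - (-9 + 12*(p + 0)))/5 = (-65 - (-9 + 12*p))/5 = (-65 + (9 - 12*p))/5 = (-56 - 12*p)/5 = -56/5 - 12*p/5)
(-2*400)/((-1*(-1675))) + C(-141)/35038 = (-2*400)/((-1*(-1675))) + (-56/5 - 12/5*(-141))/35038 = -800/1675 + (-56/5 + 1692/5)*(1/35038) = -800*1/1675 + (1636/5)*(1/35038) = -32/67 + 818/87595 = -2748234/5868865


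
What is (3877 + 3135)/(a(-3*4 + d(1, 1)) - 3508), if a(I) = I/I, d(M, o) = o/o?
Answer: -7012/3507 ≈ -1.9994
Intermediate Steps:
d(M, o) = 1
a(I) = 1
(3877 + 3135)/(a(-3*4 + d(1, 1)) - 3508) = (3877 + 3135)/(1 - 3508) = 7012/(-3507) = 7012*(-1/3507) = -7012/3507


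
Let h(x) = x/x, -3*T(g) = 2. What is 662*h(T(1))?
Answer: 662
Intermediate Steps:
T(g) = -⅔ (T(g) = -⅓*2 = -⅔)
h(x) = 1
662*h(T(1)) = 662*1 = 662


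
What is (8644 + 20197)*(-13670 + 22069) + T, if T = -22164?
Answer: 242213395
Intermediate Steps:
(8644 + 20197)*(-13670 + 22069) + T = (8644 + 20197)*(-13670 + 22069) - 22164 = 28841*8399 - 22164 = 242235559 - 22164 = 242213395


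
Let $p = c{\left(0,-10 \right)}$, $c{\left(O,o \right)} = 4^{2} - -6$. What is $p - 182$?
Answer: $-160$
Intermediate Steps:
$c{\left(O,o \right)} = 22$ ($c{\left(O,o \right)} = 16 + 6 = 22$)
$p = 22$
$p - 182 = 22 - 182 = -160$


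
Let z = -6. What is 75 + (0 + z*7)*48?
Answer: -1941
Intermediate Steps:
75 + (0 + z*7)*48 = 75 + (0 - 6*7)*48 = 75 + (0 - 42)*48 = 75 - 42*48 = 75 - 2016 = -1941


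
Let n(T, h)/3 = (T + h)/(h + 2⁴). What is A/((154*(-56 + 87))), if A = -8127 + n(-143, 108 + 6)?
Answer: -1056597/620620 ≈ -1.7025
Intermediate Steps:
n(T, h) = 3*(T + h)/(16 + h) (n(T, h) = 3*((T + h)/(h + 2⁴)) = 3*((T + h)/(h + 16)) = 3*((T + h)/(16 + h)) = 3*(T + h)/(16 + h))
A = -1056597/130 (A = -8127 + 3*(-143 + (108 + 6))/(16 + (108 + 6)) = -8127 + 3*(-143 + 114)/(16 + 114) = -8127 + 3*(-29)/130 = -8127 + 3*(1/130)*(-29) = -8127 - 87/130 = -1056597/130 ≈ -8127.7)
A/((154*(-56 + 87))) = -1056597*1/(154*(-56 + 87))/130 = -1056597/(130*(154*31)) = -1056597/130/4774 = -1056597/130*1/4774 = -1056597/620620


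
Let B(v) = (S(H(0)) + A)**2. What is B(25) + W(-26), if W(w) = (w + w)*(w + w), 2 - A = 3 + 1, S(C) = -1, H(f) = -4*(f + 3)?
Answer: 2713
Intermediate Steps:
H(f) = -12 - 4*f (H(f) = -4*(3 + f) = -12 - 4*f)
A = -2 (A = 2 - (3 + 1) = 2 - 1*4 = 2 - 4 = -2)
B(v) = 9 (B(v) = (-1 - 2)**2 = (-3)**2 = 9)
W(w) = 4*w**2 (W(w) = (2*w)*(2*w) = 4*w**2)
B(25) + W(-26) = 9 + 4*(-26)**2 = 9 + 4*676 = 9 + 2704 = 2713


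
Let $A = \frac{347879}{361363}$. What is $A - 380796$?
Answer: $- \frac{137605237069}{361363} \approx -3.808 \cdot 10^{5}$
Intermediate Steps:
$A = \frac{347879}{361363}$ ($A = 347879 \cdot \frac{1}{361363} = \frac{347879}{361363} \approx 0.96269$)
$A - 380796 = \frac{347879}{361363} - 380796 = - \frac{137605237069}{361363}$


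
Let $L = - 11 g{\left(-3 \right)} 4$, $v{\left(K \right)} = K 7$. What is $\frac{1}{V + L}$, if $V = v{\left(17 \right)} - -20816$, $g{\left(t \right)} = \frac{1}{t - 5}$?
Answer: $\frac{2}{41881} \approx 4.7754 \cdot 10^{-5}$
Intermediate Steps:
$v{\left(K \right)} = 7 K$
$g{\left(t \right)} = \frac{1}{-5 + t}$
$L = \frac{11}{2}$ ($L = - \frac{11}{-5 - 3} \cdot 4 = - \frac{11}{-8} \cdot 4 = \left(-11\right) \left(- \frac{1}{8}\right) 4 = \frac{11}{8} \cdot 4 = \frac{11}{2} \approx 5.5$)
$V = 20935$ ($V = 7 \cdot 17 - -20816 = 119 + 20816 = 20935$)
$\frac{1}{V + L} = \frac{1}{20935 + \frac{11}{2}} = \frac{1}{\frac{41881}{2}} = \frac{2}{41881}$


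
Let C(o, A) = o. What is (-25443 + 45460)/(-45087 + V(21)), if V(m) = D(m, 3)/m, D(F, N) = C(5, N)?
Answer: -420357/946822 ≈ -0.44397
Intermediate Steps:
D(F, N) = 5
V(m) = 5/m
(-25443 + 45460)/(-45087 + V(21)) = (-25443 + 45460)/(-45087 + 5/21) = 20017/(-45087 + 5*(1/21)) = 20017/(-45087 + 5/21) = 20017/(-946822/21) = 20017*(-21/946822) = -420357/946822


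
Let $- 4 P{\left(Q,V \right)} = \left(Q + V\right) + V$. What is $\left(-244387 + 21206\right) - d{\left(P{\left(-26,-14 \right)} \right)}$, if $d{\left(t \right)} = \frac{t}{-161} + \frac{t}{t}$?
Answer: $- \frac{71864577}{322} \approx -2.2318 \cdot 10^{5}$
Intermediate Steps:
$P{\left(Q,V \right)} = - \frac{V}{2} - \frac{Q}{4}$ ($P{\left(Q,V \right)} = - \frac{\left(Q + V\right) + V}{4} = - \frac{Q + 2 V}{4} = - \frac{V}{2} - \frac{Q}{4}$)
$d{\left(t \right)} = 1 - \frac{t}{161}$ ($d{\left(t \right)} = t \left(- \frac{1}{161}\right) + 1 = - \frac{t}{161} + 1 = 1 - \frac{t}{161}$)
$\left(-244387 + 21206\right) - d{\left(P{\left(-26,-14 \right)} \right)} = \left(-244387 + 21206\right) - \left(1 - \frac{\left(- \frac{1}{2}\right) \left(-14\right) - - \frac{13}{2}}{161}\right) = -223181 - \left(1 - \frac{7 + \frac{13}{2}}{161}\right) = -223181 - \left(1 - \frac{27}{322}\right) = -223181 - \frac{295}{322} = - \frac{71864577}{322}$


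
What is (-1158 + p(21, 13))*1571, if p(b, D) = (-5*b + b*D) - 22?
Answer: -1589852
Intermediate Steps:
p(b, D) = -22 - 5*b + D*b (p(b, D) = (-5*b + D*b) - 22 = -22 - 5*b + D*b)
(-1158 + p(21, 13))*1571 = (-1158 + (-22 - 5*21 + 13*21))*1571 = (-1158 + (-22 - 105 + 273))*1571 = (-1158 + 146)*1571 = -1012*1571 = -1589852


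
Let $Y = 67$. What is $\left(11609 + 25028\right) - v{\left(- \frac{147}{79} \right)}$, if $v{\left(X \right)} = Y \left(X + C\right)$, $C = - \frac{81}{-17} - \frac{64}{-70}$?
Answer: $\frac{1710097293}{47005} \approx 36381.0$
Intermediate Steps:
$C = \frac{3379}{595}$ ($C = \left(-81\right) \left(- \frac{1}{17}\right) - - \frac{32}{35} = \frac{81}{17} + \frac{32}{35} = \frac{3379}{595} \approx 5.679$)
$v{\left(X \right)} = \frac{226393}{595} + 67 X$ ($v{\left(X \right)} = 67 \left(X + \frac{3379}{595}\right) = 67 \left(\frac{3379}{595} + X\right) = \frac{226393}{595} + 67 X$)
$\left(11609 + 25028\right) - v{\left(- \frac{147}{79} \right)} = \left(11609 + 25028\right) - \left(\frac{226393}{595} + 67 \left(- \frac{147}{79}\right)\right) = 36637 - \left(\frac{226393}{595} + 67 \left(\left(-147\right) \frac{1}{79}\right)\right) = 36637 - \left(\frac{226393}{595} + 67 \left(- \frac{147}{79}\right)\right) = 36637 - \left(\frac{226393}{595} - \frac{9849}{79}\right) = 36637 - \frac{12024892}{47005} = \frac{1710097293}{47005}$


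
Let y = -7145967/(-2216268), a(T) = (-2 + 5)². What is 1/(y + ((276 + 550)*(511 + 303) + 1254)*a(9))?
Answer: 738756/4478756434861 ≈ 1.6495e-7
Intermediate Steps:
a(T) = 9 (a(T) = 3² = 9)
y = 2381989/738756 (y = -7145967*(-1/2216268) = 2381989/738756 ≈ 3.2243)
1/(y + ((276 + 550)*(511 + 303) + 1254)*a(9)) = 1/(2381989/738756 + ((276 + 550)*(511 + 303) + 1254)*9) = 1/(2381989/738756 + (826*814 + 1254)*9) = 1/(2381989/738756 + (672364 + 1254)*9) = 1/(2381989/738756 + 673618*9) = 1/(2381989/738756 + 6062562) = 1/(4478756434861/738756) = 738756/4478756434861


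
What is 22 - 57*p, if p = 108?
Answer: -6134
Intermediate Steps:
22 - 57*p = 22 - 57*108 = 22 - 6156 = -6134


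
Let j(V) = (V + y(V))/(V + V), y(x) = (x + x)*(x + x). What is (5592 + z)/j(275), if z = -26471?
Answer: -41758/1101 ≈ -37.927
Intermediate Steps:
y(x) = 4*x² (y(x) = (2*x)*(2*x) = 4*x²)
j(V) = (V + 4*V²)/(2*V) (j(V) = (V + 4*V²)/(V + V) = (V + 4*V²)/((2*V)) = (V + 4*V²)*(1/(2*V)) = (V + 4*V²)/(2*V))
(5592 + z)/j(275) = (5592 - 26471)/(½ + 2*275) = -20879/(½ + 550) = -20879/1101/2 = -20879*2/1101 = -41758/1101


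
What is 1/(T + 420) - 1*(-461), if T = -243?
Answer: 81598/177 ≈ 461.01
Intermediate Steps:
1/(T + 420) - 1*(-461) = 1/(-243 + 420) - 1*(-461) = 1/177 + 461 = 81598/177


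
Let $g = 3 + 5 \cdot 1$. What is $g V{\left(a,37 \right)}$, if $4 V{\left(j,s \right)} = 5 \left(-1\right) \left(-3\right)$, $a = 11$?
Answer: $30$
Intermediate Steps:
$g = 8$ ($g = 3 + 5 = 8$)
$V{\left(j,s \right)} = \frac{15}{4}$ ($V{\left(j,s \right)} = \frac{5 \left(-1\right) \left(-3\right)}{4} = \frac{\left(-5\right) \left(-3\right)}{4} = \frac{1}{4} \cdot 15 = \frac{15}{4}$)
$g V{\left(a,37 \right)} = 8 \cdot \frac{15}{4} = 30$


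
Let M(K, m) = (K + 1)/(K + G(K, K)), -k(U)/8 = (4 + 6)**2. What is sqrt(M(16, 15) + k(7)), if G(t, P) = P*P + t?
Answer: I*sqrt(460766)/24 ≈ 28.283*I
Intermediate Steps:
G(t, P) = t + P**2 (G(t, P) = P**2 + t = t + P**2)
k(U) = -800 (k(U) = -8*(4 + 6)**2 = -8*10**2 = -8*100 = -800)
M(K, m) = (1 + K)/(K**2 + 2*K) (M(K, m) = (K + 1)/(K + (K + K**2)) = (1 + K)/(K**2 + 2*K))
sqrt(M(16, 15) + k(7)) = sqrt((1 + 16)/(16*(2 + 16)) - 800) = sqrt((1/16)*17/18 - 800) = sqrt((1/16)*(1/18)*17 - 800) = sqrt(17/288 - 800) = sqrt(-230383/288) = I*sqrt(460766)/24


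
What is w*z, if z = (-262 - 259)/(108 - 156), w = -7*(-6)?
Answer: 3647/8 ≈ 455.88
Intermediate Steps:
w = 42
z = 521/48 (z = -521/(-48) = -521*(-1/48) = 521/48 ≈ 10.854)
w*z = 42*(521/48) = 3647/8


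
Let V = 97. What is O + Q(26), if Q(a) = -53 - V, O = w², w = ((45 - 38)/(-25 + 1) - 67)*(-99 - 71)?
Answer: 18844404025/144 ≈ 1.3086e+8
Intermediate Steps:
w = 137275/12 (w = (7/(-24) - 67)*(-170) = (7*(-1/24) - 67)*(-170) = (-7/24 - 67)*(-170) = -1615/24*(-170) = 137275/12 ≈ 11440.)
O = 18844425625/144 (O = (137275/12)² = 18844425625/144 ≈ 1.3086e+8)
Q(a) = -150 (Q(a) = -53 - 1*97 = -53 - 97 = -150)
O + Q(26) = 18844425625/144 - 150 = 18844404025/144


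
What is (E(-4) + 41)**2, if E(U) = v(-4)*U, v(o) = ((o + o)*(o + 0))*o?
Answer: 305809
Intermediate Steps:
v(o) = 2*o**3 (v(o) = ((2*o)*o)*o = (2*o**2)*o = 2*o**3)
E(U) = -128*U (E(U) = (2*(-4)**3)*U = (2*(-64))*U = -128*U)
(E(-4) + 41)**2 = (-128*(-4) + 41)**2 = (512 + 41)**2 = 553**2 = 305809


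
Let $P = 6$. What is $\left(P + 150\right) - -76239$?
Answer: $76395$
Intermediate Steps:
$\left(P + 150\right) - -76239 = \left(6 + 150\right) - -76239 = 156 + 76239 = 76395$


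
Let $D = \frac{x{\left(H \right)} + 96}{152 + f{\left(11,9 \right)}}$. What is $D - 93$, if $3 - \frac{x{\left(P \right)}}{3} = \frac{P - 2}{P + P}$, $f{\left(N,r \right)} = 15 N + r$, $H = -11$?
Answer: $- \frac{664725}{7172} \approx -92.683$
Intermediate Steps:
$f{\left(N,r \right)} = r + 15 N$
$x{\left(P \right)} = 9 - \frac{3 \left(-2 + P\right)}{2 P}$ ($x{\left(P \right)} = 9 - 3 \frac{P - 2}{P + P} = 9 - 3 \frac{-2 + P}{2 P} = 9 - \frac{3 \left(-2 + P\right)}{2 P}$)
$D = \frac{2271}{7172}$ ($D = \frac{\left(\frac{15}{2} + \frac{3}{-11}\right) + 96}{152 + \left(9 + 15 \cdot 11\right)} = \frac{\left(\frac{15}{2} + 3 \left(- \frac{1}{11}\right)\right) + 96}{152 + \left(9 + 165\right)} = \frac{\left(\frac{15}{2} - \frac{3}{11}\right) + 96}{152 + 174} = \frac{\frac{159}{22} + 96}{326} = \frac{2271}{22} \cdot \frac{1}{326} = \frac{2271}{7172} \approx 0.31665$)
$D - 93 = \frac{2271}{7172} - 93 = - \frac{664725}{7172}$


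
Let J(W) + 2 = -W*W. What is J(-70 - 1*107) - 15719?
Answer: -47050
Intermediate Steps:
J(W) = -2 - W² (J(W) = -2 - W*W = -2 - W²)
J(-70 - 1*107) - 15719 = (-2 - (-70 - 1*107)²) - 15719 = (-2 - (-70 - 107)²) - 15719 = (-2 - 1*(-177)²) - 15719 = (-2 - 1*31329) - 15719 = (-2 - 31329) - 15719 = -31331 - 15719 = -47050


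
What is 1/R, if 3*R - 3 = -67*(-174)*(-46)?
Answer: -1/178755 ≈ -5.5943e-6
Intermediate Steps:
R = -178755 (R = 1 + (-67*(-174)*(-46))/3 = 1 + (11658*(-46))/3 = 1 + (⅓)*(-536268) = 1 - 178756 = -178755)
1/R = 1/(-178755) = -1/178755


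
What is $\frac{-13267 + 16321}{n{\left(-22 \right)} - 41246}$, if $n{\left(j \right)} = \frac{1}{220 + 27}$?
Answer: $- \frac{754338}{10187761} \approx -0.074044$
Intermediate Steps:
$n{\left(j \right)} = \frac{1}{247}$
$\frac{-13267 + 16321}{n{\left(-22 \right)} - 41246} = \frac{-13267 + 16321}{\frac{1}{247} - 41246} = \frac{3054}{- \frac{10187761}{247}} = 3054 \left(- \frac{247}{10187761}\right) = - \frac{754338}{10187761}$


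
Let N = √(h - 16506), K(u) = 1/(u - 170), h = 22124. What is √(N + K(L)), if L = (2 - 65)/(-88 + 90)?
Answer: √(-806 + 8607677*√2)/403 ≈ 8.6573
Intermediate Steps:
L = -63/2 ≈ -31.500
K(u) = 1/(-170 + u)
N = 53*√2 (N = √(22124 - 16506) = √5618 = 53*√2 ≈ 74.953)
√(N + K(L)) = √(53*√2 + 1/(-170 - 63/2)) = √(53*√2 + 1/(-403/2)) = √(53*√2 - 2/403) = √(-2/403 + 53*√2)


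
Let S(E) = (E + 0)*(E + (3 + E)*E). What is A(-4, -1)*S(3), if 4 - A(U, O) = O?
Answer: 315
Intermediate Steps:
A(U, O) = 4 - O
S(E) = E*(E + E*(3 + E))
A(-4, -1)*S(3) = (4 - 1*(-1))*(3²*(4 + 3)) = (4 + 1)*(9*7) = 5*63 = 315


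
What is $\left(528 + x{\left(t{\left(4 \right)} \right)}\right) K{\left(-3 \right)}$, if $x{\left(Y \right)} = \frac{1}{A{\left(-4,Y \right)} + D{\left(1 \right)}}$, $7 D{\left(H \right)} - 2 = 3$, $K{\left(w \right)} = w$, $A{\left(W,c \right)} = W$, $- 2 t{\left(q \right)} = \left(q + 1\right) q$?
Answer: $- \frac{36411}{23} \approx -1583.1$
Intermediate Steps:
$t{\left(q \right)} = - \frac{q \left(1 + q\right)}{2}$ ($t{\left(q \right)} = - \frac{\left(q + 1\right) q}{2} = - \frac{\left(1 + q\right) q}{2} = - \frac{q \left(1 + q\right)}{2}$)
$D{\left(H \right)} = \frac{5}{7}$ ($D{\left(H \right)} = \frac{2}{7} + \frac{1}{7} \cdot 3 = \frac{2}{7} + \frac{3}{7} = \frac{5}{7}$)
$x{\left(Y \right)} = - \frac{7}{23}$ ($x{\left(Y \right)} = \frac{1}{-4 + \frac{5}{7}} = \frac{1}{- \frac{23}{7}} = - \frac{7}{23}$)
$\left(528 + x{\left(t{\left(4 \right)} \right)}\right) K{\left(-3 \right)} = \left(528 - \frac{7}{23}\right) \left(-3\right) = \frac{12137}{23} \left(-3\right) = - \frac{36411}{23}$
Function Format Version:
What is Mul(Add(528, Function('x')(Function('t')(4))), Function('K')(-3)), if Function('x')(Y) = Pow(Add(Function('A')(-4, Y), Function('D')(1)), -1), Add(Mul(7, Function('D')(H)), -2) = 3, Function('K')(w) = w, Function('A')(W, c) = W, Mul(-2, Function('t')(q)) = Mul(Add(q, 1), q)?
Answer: Rational(-36411, 23) ≈ -1583.1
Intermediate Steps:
Function('t')(q) = Mul(Rational(-1, 2), q, Add(1, q)) (Function('t')(q) = Mul(Rational(-1, 2), Mul(Add(q, 1), q)) = Mul(Rational(-1, 2), Mul(Add(1, q), q)) = Mul(Rational(-1, 2), Mul(q, Add(1, q))) = Mul(Rational(-1, 2), q, Add(1, q)))
Function('D')(H) = Rational(5, 7) (Function('D')(H) = Add(Rational(2, 7), Mul(Rational(1, 7), 3)) = Add(Rational(2, 7), Rational(3, 7)) = Rational(5, 7))
Function('x')(Y) = Rational(-7, 23) (Function('x')(Y) = Pow(Add(-4, Rational(5, 7)), -1) = Pow(Rational(-23, 7), -1) = Rational(-7, 23))
Mul(Add(528, Function('x')(Function('t')(4))), Function('K')(-3)) = Mul(Add(528, Rational(-7, 23)), -3) = Mul(Rational(12137, 23), -3) = Rational(-36411, 23)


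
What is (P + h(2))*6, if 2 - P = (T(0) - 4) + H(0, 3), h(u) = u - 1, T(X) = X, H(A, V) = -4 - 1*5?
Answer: 96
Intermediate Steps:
H(A, V) = -9 (H(A, V) = -4 - 5 = -9)
h(u) = -1 + u
P = 15 (P = 2 - ((0 - 4) - 9) = 2 - (-4 - 9) = 2 - 1*(-13) = 2 + 13 = 15)
(P + h(2))*6 = (15 + (-1 + 2))*6 = (15 + 1)*6 = 16*6 = 96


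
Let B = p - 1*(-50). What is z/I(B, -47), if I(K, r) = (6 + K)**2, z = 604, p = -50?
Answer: 151/9 ≈ 16.778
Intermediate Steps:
B = 0 (B = -50 - 1*(-50) = -50 + 50 = 0)
z/I(B, -47) = 604/((6 + 0)**2) = 604/(6**2) = 604/36 = 604*(1/36) = 151/9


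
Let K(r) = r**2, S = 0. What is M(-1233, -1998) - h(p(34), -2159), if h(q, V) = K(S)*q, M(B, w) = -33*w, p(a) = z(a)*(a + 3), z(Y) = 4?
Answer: 65934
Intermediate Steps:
p(a) = 12 + 4*a (p(a) = 4*(a + 3) = 4*(3 + a) = 12 + 4*a)
h(q, V) = 0 (h(q, V) = 0**2*q = 0*q = 0)
M(-1233, -1998) - h(p(34), -2159) = -33*(-1998) - 1*0 = 65934 + 0 = 65934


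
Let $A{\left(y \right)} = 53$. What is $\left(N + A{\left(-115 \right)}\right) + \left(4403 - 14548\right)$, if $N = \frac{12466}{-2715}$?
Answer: $- \frac{27412246}{2715} \approx -10097.0$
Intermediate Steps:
$N = - \frac{12466}{2715}$ ($N = 12466 \left(- \frac{1}{2715}\right) = - \frac{12466}{2715} \approx -4.5915$)
$\left(N + A{\left(-115 \right)}\right) + \left(4403 - 14548\right) = \left(- \frac{12466}{2715} + 53\right) + \left(4403 - 14548\right) = \frac{131429}{2715} - 10145 = - \frac{27412246}{2715}$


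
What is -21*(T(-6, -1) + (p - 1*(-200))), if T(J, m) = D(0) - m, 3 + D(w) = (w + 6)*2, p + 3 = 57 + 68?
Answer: -6972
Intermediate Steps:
p = 122 (p = -3 + (57 + 68) = -3 + 125 = 122)
D(w) = 9 + 2*w (D(w) = -3 + (w + 6)*2 = -3 + (6 + w)*2 = -3 + (12 + 2*w) = 9 + 2*w)
T(J, m) = 9 - m (T(J, m) = (9 + 2*0) - m = (9 + 0) - m = 9 - m)
-21*(T(-6, -1) + (p - 1*(-200))) = -21*((9 - 1*(-1)) + (122 - 1*(-200))) = -21*((9 + 1) + (122 + 200)) = -21*(10 + 322) = -21*332 = -6972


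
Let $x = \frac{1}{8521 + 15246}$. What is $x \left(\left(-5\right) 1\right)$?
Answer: $- \frac{5}{23767} \approx -0.00021038$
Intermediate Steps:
$x = \frac{1}{23767} \approx 4.2075 \cdot 10^{-5}$
$x \left(\left(-5\right) 1\right) = \frac{\left(-5\right) 1}{23767} = \frac{1}{23767} \left(-5\right) = - \frac{5}{23767}$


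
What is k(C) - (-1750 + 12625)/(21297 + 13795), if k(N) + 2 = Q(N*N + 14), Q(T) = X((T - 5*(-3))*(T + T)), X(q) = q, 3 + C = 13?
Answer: 1032044845/35092 ≈ 29410.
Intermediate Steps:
C = 10 (C = -3 + 13 = 10)
Q(T) = 2*T*(15 + T) (Q(T) = (T - 5*(-3))*(T + T) = (T + 15)*(2*T) = (15 + T)*(2*T) = 2*T*(15 + T))
k(N) = -2 + 2*(14 + N²)*(29 + N²) (k(N) = -2 + 2*(N*N + 14)*(15 + (N*N + 14)) = -2 + 2*(N² + 14)*(15 + (N² + 14)) = -2 + 2*(14 + N²)*(15 + (14 + N²)) = -2 + 2*(14 + N²)*(29 + N²))
k(C) - (-1750 + 12625)/(21297 + 13795) = (810 + 2*10⁴ + 86*10²) - (-1750 + 12625)/(21297 + 13795) = (810 + 2*10000 + 86*100) - 10875/35092 = (810 + 20000 + 8600) - 10875/35092 = 29410 - 1*10875/35092 = 29410 - 10875/35092 = 1032044845/35092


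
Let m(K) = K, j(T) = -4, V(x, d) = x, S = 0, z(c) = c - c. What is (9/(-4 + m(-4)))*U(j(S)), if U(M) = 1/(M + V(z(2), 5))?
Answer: 9/32 ≈ 0.28125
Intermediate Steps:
z(c) = 0
U(M) = 1/M (U(M) = 1/(M + 0) = 1/M)
(9/(-4 + m(-4)))*U(j(S)) = (9/(-4 - 4))/(-4) = (9/(-8))*(-¼) = -⅛*9*(-¼) = -9/8*(-¼) = 9/32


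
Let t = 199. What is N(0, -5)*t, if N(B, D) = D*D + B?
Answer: 4975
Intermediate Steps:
N(B, D) = B + D² (N(B, D) = D² + B = B + D²)
N(0, -5)*t = (0 + (-5)²)*199 = (0 + 25)*199 = 25*199 = 4975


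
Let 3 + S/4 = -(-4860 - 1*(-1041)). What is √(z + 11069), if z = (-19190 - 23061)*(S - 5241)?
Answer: 4*I*√26466919 ≈ 20578.0*I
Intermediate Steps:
S = 15264 (S = -12 + 4*(-(-4860 - 1*(-1041))) = -12 + 4*(-(-4860 + 1041)) = -12 + 4*(-1*(-3819)) = -12 + 4*3819 = -12 + 15276 = 15264)
z = -423481773 (z = (-19190 - 23061)*(15264 - 5241) = -42251*10023 = -423481773)
√(z + 11069) = √(-423481773 + 11069) = √(-423470704) = 4*I*√26466919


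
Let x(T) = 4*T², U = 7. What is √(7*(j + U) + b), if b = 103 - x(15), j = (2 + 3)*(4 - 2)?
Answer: I*√678 ≈ 26.038*I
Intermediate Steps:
j = 10 (j = 5*2 = 10)
b = -797 (b = 103 - 4*15² = 103 - 4*225 = 103 - 1*900 = 103 - 900 = -797)
√(7*(j + U) + b) = √(7*(10 + 7) - 797) = √(7*17 - 797) = √(119 - 797) = √(-678) = I*√678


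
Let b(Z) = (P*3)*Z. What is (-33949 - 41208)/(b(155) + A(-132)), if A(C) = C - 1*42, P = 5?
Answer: -75157/2151 ≈ -34.940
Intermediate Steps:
A(C) = -42 + C (A(C) = C - 42 = -42 + C)
b(Z) = 15*Z (b(Z) = (5*3)*Z = 15*Z)
(-33949 - 41208)/(b(155) + A(-132)) = (-33949 - 41208)/(15*155 + (-42 - 132)) = -75157/(2325 - 174) = -75157/2151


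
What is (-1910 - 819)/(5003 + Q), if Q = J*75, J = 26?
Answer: -2729/6953 ≈ -0.39249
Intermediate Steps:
Q = 1950 (Q = 26*75 = 1950)
(-1910 - 819)/(5003 + Q) = (-1910 - 819)/(5003 + 1950) = -2729/6953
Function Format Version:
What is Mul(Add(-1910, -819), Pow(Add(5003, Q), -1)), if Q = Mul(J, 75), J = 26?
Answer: Rational(-2729, 6953) ≈ -0.39249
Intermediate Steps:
Q = 1950 (Q = Mul(26, 75) = 1950)
Mul(Add(-1910, -819), Pow(Add(5003, Q), -1)) = Mul(Add(-1910, -819), Pow(Add(5003, 1950), -1)) = Mul(-2729, Pow(6953, -1)) = Mul(-2729, Rational(1, 6953)) = Rational(-2729, 6953)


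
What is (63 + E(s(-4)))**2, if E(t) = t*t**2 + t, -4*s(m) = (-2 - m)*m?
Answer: 5329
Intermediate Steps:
s(m) = -m*(-2 - m)/4 (s(m) = -(-2 - m)*m/4 = -m*(-2 - m)/4)
E(t) = t + t**3 (E(t) = t**3 + t = t + t**3)
(63 + E(s(-4)))**2 = (63 + ((1/4)*(-4)*(2 - 4) + ((1/4)*(-4)*(2 - 4))**3))**2 = (63 + ((1/4)*(-4)*(-2) + ((1/4)*(-4)*(-2))**3))**2 = (63 + (2 + 2**3))**2 = (63 + (2 + 8))**2 = (63 + 10)**2 = 73**2 = 5329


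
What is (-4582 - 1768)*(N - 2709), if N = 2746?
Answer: -234950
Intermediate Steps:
(-4582 - 1768)*(N - 2709) = (-4582 - 1768)*(2746 - 2709) = -6350*37 = -234950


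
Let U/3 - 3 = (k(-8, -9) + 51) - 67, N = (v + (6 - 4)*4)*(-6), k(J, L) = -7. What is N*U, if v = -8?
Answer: 0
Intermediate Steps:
N = 0 (N = (-8 + (6 - 4)*4)*(-6) = (-8 + 2*4)*(-6) = (-8 + 8)*(-6) = 0*(-6) = 0)
U = -60 (U = 9 + 3*((-7 + 51) - 67) = 9 + 3*(44 - 67) = 9 + 3*(-23) = 9 - 69 = -60)
N*U = 0*(-60) = 0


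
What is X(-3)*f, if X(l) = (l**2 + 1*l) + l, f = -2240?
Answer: -6720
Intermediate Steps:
X(l) = l**2 + 2*l (X(l) = (l**2 + l) + l = (l + l**2) + l = l**2 + 2*l)
X(-3)*f = -3*(2 - 3)*(-2240) = -3*(-1)*(-2240) = 3*(-2240) = -6720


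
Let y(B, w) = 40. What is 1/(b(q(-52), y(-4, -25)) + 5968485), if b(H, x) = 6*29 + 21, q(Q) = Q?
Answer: 1/5968680 ≈ 1.6754e-7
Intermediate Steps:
b(H, x) = 195 (b(H, x) = 174 + 21 = 195)
1/(b(q(-52), y(-4, -25)) + 5968485) = 1/(195 + 5968485) = 1/5968680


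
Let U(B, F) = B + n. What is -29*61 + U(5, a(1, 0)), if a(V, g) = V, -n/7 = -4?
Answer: -1736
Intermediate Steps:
n = 28 (n = -7*(-4) = 28)
U(B, F) = 28 + B (U(B, F) = B + 28 = 28 + B)
-29*61 + U(5, a(1, 0)) = -29*61 + (28 + 5) = -1769 + 33 = -1736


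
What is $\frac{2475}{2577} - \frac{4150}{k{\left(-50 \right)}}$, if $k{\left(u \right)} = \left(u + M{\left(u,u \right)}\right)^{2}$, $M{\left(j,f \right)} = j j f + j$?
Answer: $\frac{258225093703}{268867171800} \approx 0.96042$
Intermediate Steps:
$M{\left(j,f \right)} = j + f j^{2}$ ($M{\left(j,f \right)} = j^{2} f + j = f j^{2} + j = j + f j^{2}$)
$k{\left(u \right)} = \left(u + u \left(1 + u^{2}\right)\right)^{2}$ ($k{\left(u \right)} = \left(u + u \left(1 + u u\right)\right)^{2} = \left(u + u \left(1 + u^{2}\right)\right)^{2}$)
$\frac{2475}{2577} - \frac{4150}{k{\left(-50 \right)}} = \frac{2475}{2577} - \frac{4150}{\left(-50\right)^{2} \left(2 + \left(-50\right)^{2}\right)^{2}} = 2475 \cdot \frac{1}{2577} - \frac{4150}{2500 \left(2 + 2500\right)^{2}} = \frac{825}{859} - \frac{4150}{2500 \cdot 2502^{2}} = \frac{825}{859} - \frac{4150}{2500 \cdot 6260004} = \frac{825}{859} - \frac{4150}{15650010000} = \frac{825}{859} - \frac{83}{313000200} = \frac{258225093703}{268867171800}$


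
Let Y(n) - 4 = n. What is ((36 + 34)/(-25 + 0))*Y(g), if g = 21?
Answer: -70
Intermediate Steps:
Y(n) = 4 + n
((36 + 34)/(-25 + 0))*Y(g) = ((36 + 34)/(-25 + 0))*(4 + 21) = (70/(-25))*25 = (70*(-1/25))*25 = -14/5*25 = -70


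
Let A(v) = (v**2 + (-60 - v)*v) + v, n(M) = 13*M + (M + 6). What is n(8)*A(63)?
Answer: -438606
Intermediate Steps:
n(M) = 6 + 14*M (n(M) = 13*M + (6 + M) = 6 + 14*M)
A(v) = v + v**2 + v*(-60 - v) (A(v) = (v**2 + v*(-60 - v)) + v = v + v**2 + v*(-60 - v))
n(8)*A(63) = (6 + 14*8)*(-59*63) = (6 + 112)*(-3717) = 118*(-3717) = -438606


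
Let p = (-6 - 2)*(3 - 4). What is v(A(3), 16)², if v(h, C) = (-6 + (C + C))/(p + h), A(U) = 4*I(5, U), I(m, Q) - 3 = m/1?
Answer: 169/400 ≈ 0.42250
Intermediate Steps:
I(m, Q) = 3 + m (I(m, Q) = 3 + m/1 = 3 + m*1 = 3 + m)
A(U) = 32 (A(U) = 4*(3 + 5) = 4*8 = 32)
p = 8 (p = -8*(-1) = 8)
v(h, C) = (-6 + 2*C)/(8 + h) (v(h, C) = (-6 + (C + C))/(8 + h) = (-6 + 2*C)/(8 + h))
v(A(3), 16)² = (2*(-3 + 16)/(8 + 32))² = (2*13/40)² = (2*(1/40)*13)² = (13/20)² = 169/400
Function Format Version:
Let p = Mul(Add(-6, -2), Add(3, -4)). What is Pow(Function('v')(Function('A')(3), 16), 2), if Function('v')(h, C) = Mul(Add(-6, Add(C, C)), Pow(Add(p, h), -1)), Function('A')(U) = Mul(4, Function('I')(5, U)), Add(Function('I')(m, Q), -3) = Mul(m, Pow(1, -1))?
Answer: Rational(169, 400) ≈ 0.42250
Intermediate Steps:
Function('I')(m, Q) = Add(3, m) (Function('I')(m, Q) = Add(3, Mul(m, Pow(1, -1))) = Add(3, Mul(m, 1)) = Add(3, m))
Function('A')(U) = 32 (Function('A')(U) = Mul(4, Add(3, 5)) = Mul(4, 8) = 32)
p = 8 (p = Mul(-8, -1) = 8)
Function('v')(h, C) = Mul(Pow(Add(8, h), -1), Add(-6, Mul(2, C))) (Function('v')(h, C) = Mul(Add(-6, Add(C, C)), Pow(Add(8, h), -1)) = Mul(Add(-6, Mul(2, C)), Pow(Add(8, h), -1)) = Mul(Pow(Add(8, h), -1), Add(-6, Mul(2, C))))
Pow(Function('v')(Function('A')(3), 16), 2) = Pow(Mul(2, Pow(Add(8, 32), -1), Add(-3, 16)), 2) = Pow(Mul(2, Pow(40, -1), 13), 2) = Pow(Mul(2, Rational(1, 40), 13), 2) = Pow(Rational(13, 20), 2) = Rational(169, 400)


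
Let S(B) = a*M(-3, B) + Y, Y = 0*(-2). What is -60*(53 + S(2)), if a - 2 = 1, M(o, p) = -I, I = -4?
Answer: -3900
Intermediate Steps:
M(o, p) = 4 (M(o, p) = -1*(-4) = 4)
a = 3 (a = 2 + 1 = 3)
Y = 0
S(B) = 12 (S(B) = 3*4 + 0 = 12 + 0 = 12)
-60*(53 + S(2)) = -60*(53 + 12) = -60*65 = -3900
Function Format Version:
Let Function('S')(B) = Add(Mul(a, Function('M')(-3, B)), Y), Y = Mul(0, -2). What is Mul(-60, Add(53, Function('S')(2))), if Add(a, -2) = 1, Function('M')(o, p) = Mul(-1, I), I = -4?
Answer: -3900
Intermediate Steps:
Function('M')(o, p) = 4 (Function('M')(o, p) = Mul(-1, -4) = 4)
a = 3 (a = Add(2, 1) = 3)
Y = 0
Function('S')(B) = 12 (Function('S')(B) = Add(Mul(3, 4), 0) = Add(12, 0) = 12)
Mul(-60, Add(53, Function('S')(2))) = Mul(-60, Add(53, 12)) = Mul(-60, 65) = -3900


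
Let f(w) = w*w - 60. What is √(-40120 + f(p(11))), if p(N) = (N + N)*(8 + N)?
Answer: 4*√8409 ≈ 366.80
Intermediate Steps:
p(N) = 2*N*(8 + N) (p(N) = (2*N)*(8 + N) = 2*N*(8 + N))
f(w) = -60 + w² (f(w) = w² - 60 = -60 + w²)
√(-40120 + f(p(11))) = √(-40120 + (-60 + (2*11*(8 + 11))²)) = √(-40120 + (-60 + (2*11*19)²)) = √(-40120 + (-60 + 418²)) = √(-40120 + (-60 + 174724)) = √(-40120 + 174664) = √134544 = 4*√8409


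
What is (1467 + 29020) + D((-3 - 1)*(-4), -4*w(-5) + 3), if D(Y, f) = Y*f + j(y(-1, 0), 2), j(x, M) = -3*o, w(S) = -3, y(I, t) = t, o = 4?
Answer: 30715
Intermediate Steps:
j(x, M) = -12 (j(x, M) = -3*4 = -12)
D(Y, f) = -12 + Y*f (D(Y, f) = Y*f - 12 = -12 + Y*f)
(1467 + 29020) + D((-3 - 1)*(-4), -4*w(-5) + 3) = (1467 + 29020) + (-12 + ((-3 - 1)*(-4))*(-4*(-3) + 3)) = 30487 + (-12 + (-4*(-4))*(12 + 3)) = 30487 + (-12 + 16*15) = 30487 + (-12 + 240) = 30487 + 228 = 30715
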